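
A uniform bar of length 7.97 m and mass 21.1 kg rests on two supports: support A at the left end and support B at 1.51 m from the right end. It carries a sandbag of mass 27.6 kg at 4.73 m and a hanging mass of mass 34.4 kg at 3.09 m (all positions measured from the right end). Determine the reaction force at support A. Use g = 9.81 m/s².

R_A ≈ 297 N

Taking torques about support B:
Beam weight: 21.1 × 9.81 = 207 N down at 3.985 m → arm 2.475 m, τ = 207 × 2.475 = 512.3 N·m counterclockwise.
Sandbag: 27.6 × 9.81 = 270.8 N down at 4.73 m → arm 3.22 m, τ = 270.8 × 3.22 = 872 N·m counterclockwise.
Hanging mass: 34.4 × 9.81 = 337.5 N down at 3.09 m → arm 1.58 m, τ = 337.5 × 1.58 = 533.2 N·m counterclockwise.
Net load moment about support B = 1918 N·m counterclockwise.
Reaction R at support A is upward at 7.97 m, arm 6.46 m → moment R × 6.46 clockwise.
Setting net torque to zero: R × 6.46 = 1918 → R = 297 N.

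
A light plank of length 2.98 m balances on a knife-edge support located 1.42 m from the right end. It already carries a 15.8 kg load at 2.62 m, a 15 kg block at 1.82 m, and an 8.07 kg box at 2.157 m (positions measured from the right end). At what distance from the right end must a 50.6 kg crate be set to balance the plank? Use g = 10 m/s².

x ≈ 0.809 m from the right end

Taking torques about the knife-edge support (at 1.42 m from the right end):
Load: 15.8 × 10 = 158 N down at 2.62 m → arm 1.2 m, τ = 158 × 1.2 = 189.6 N·m counterclockwise.
Block: 15 × 10 = 150 N down at 1.82 m → arm 0.4 m, τ = 150 × 0.4 = 60 N·m counterclockwise.
Box: 8.07 × 10 = 80.7 N down at 2.157 m → arm 0.737 m, τ = 80.7 × 0.737 = 59.48 N·m counterclockwise.
Net moment of existing loads = 309.1 N·m counterclockwise.
The crate weighs 50.6 × 10 = 506 N and must supply an equal clockwise moment, so its lever arm about the knife-edge support is 309.1 / 506 = 0.611 m.
That puts it at 1.42 − 0.611 = 0.809 m from the right end.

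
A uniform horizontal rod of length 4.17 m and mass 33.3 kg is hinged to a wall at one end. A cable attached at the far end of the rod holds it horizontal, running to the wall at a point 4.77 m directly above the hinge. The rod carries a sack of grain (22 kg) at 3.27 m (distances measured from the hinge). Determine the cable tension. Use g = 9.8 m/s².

Take moments about the hinge.
Beam weight: 33.3 × 9.8 = 326.3 N down at 2.085 m → arm 2.085 m, τ = 326.3 × 2.085 = 680.3 N·m clockwise.
Sack of grain: 22 × 9.8 = 215.6 N down at 3.27 m → arm 3.27 m, τ = 215.6 × 3.27 = 705 N·m clockwise.
Total clockwise load moment = 1385 N·m.
The cable tension T acts at 4.17 m; only its component perpendicular to the rod, T sinθ, produces torque. sinθ = h/√(h²+d²) = 4.77/√(4.77²+4.17²) = 0.7529.
For rotational equilibrium, T × 4.17 × 0.7529 = 1385, so T = 1385 / 3.14 = 441 N.

T ≈ 441 N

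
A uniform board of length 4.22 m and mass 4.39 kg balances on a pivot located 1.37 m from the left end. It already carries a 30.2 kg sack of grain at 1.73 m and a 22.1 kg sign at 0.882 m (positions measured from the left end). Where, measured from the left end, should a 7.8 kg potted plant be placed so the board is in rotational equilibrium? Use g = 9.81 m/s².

x ≈ 0.942 m from the left end

Choose the pivot (at 1.37 m from the left end) as the axis so the support reaction has zero arm there.
Beam weight: 4.39 × 9.81 = 43.07 N down at 2.11 m → arm 0.74 m, τ = 43.07 × 0.74 = 31.87 N·m clockwise.
Sack of grain: 30.2 × 9.81 = 296.3 N down at 1.73 m → arm 0.36 m, τ = 296.3 × 0.36 = 106.7 N·m clockwise.
Sign: 22.1 × 9.81 = 216.8 N down at 0.882 m → arm 0.488 m, τ = 216.8 × 0.488 = 105.8 N·m counterclockwise.
Net moment of existing loads = 32.77 N·m clockwise.
The potted plant weighs 7.8 × 9.81 = 76.52 N and must supply an equal counterclockwise moment, so its lever arm about the pivot is 32.77 / 76.52 = 0.428 m.
That puts it at 1.37 − 0.428 = 0.942 m from the left end.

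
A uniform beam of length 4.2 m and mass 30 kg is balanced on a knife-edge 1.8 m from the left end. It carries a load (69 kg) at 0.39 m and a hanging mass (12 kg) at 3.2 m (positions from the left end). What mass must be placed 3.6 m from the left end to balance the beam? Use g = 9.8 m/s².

m ≈ 39.7 kg

About the knife-edge (at 1.8 m from the left end):
Beam weight: 30 × 9.8 = 294 N down at 2.1 m → arm 0.3 m, τ = 294 × 0.3 = 88.2 N·m clockwise.
Load: 69 × 9.8 = 676.2 N down at 0.39 m → arm 1.41 m, τ = 676.2 × 1.41 = 953.4 N·m counterclockwise.
Hanging mass: 12 × 9.8 = 117.6 N down at 3.2 m → arm 1.4 m, τ = 117.6 × 1.4 = 164.6 N·m clockwise.
Net moment of known loads = 700.6 N·m counterclockwise.
An unknown mass m at 3.6 m has arm 1.8 m; its moment is m·g·1.8 clockwise.
Στ = 0 ⇒ m × 9.8 × 1.8 = 700.6 ⇒ m = 700.6 / (9.8 × 1.8) = 39.7 kg.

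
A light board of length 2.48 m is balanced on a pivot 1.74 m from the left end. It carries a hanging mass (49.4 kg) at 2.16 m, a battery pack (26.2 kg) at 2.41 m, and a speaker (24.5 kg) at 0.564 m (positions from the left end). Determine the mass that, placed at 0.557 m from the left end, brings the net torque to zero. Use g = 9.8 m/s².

About the pivot (at 1.74 m from the left end):
Hanging mass: 49.4 × 9.8 = 484.1 N down at 2.16 m → arm 0.42 m, τ = 484.1 × 0.42 = 203.3 N·m clockwise.
Battery pack: 26.2 × 9.8 = 256.8 N down at 2.41 m → arm 0.67 m, τ = 256.8 × 0.67 = 172.1 N·m clockwise.
Speaker: 24.5 × 9.8 = 240.1 N down at 0.564 m → arm 1.176 m, τ = 240.1 × 1.176 = 282.4 N·m counterclockwise.
Net moment of known loads = 93 N·m clockwise.
An unknown mass m at 0.557 m has arm 1.183 m; its moment is m·g·1.183 counterclockwise.
Balancing moments: m × 9.8 × 1.183 = 93, giving m = 93 / (9.8 × 1.183) = 8.02 kg.

m ≈ 8.02 kg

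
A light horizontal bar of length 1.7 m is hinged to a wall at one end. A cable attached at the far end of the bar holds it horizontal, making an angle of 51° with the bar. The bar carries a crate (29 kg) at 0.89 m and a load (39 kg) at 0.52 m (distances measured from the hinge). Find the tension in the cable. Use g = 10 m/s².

T ≈ 349 N

Take moments about the hinge.
Crate: 29 × 10 = 290 N down at 0.89 m → arm 0.89 m, τ = 290 × 0.89 = 258.1 N·m clockwise.
Load: 39 × 10 = 390 N down at 0.52 m → arm 0.52 m, τ = 390 × 0.52 = 202.8 N·m clockwise.
Total clockwise load moment = 460.9 N·m.
The cable tension T acts at 1.7 m; only its component perpendicular to the bar, T sinθ, produces torque. sin 51° = 0.7771.
Setting net torque to zero: T × 1.7 × 0.7771 = 460.9 → T = 460.9 / 1.321 = 349 N.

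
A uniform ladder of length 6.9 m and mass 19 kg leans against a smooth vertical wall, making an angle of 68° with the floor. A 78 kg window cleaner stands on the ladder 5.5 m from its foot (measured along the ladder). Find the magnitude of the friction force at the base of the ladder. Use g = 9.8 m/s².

f ≈ 284 N

Take moments about the foot of the ladder.
Ladder weight 19×9.8 = 186.2 N acts at 3.45 m along the ladder; its horizontal arm is 3.45·cos68° = 1.292 m → τ = 240.6 N·m clockwise.
Window cleaner: 78×9.8 = 764.4 N at 5.5 m → arm 2.06 m → τ = 1575 N·m clockwise.
Wall normal N acts horizontally at the top; its moment arm is the height L sinθ = 6.9·sin68° = 6.398 m, counterclockwise.
Setting net torque to zero: N × 6.398 = 1816 → N = 284 N.
ΣFx = 0: friction at the foot balances the wall's push, so f = N_wall = 284 N.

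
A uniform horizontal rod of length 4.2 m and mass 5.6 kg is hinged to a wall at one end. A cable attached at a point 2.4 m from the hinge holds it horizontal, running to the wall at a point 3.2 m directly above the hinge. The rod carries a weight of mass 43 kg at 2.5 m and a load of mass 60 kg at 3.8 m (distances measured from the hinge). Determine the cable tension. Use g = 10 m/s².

Take moments about the hinge.
Beam weight: 5.6 × 10 = 56 N down at 2.1 m → arm 2.1 m, τ = 56 × 2.1 = 117.6 N·m clockwise.
Weight: 43 × 10 = 430 N down at 2.5 m → arm 2.5 m, τ = 430 × 2.5 = 1075 N·m clockwise.
Load: 60 × 10 = 600 N down at 3.8 m → arm 3.8 m, τ = 600 × 3.8 = 2280 N·m clockwise.
Total clockwise load moment = 3473 N·m.
The cable tension T acts at 2.4 m; only its component perpendicular to the rod, T sinθ, produces torque. sinθ = h/√(h²+d²) = 3.2/√(3.2²+2.4²) = 0.8.
For rotational equilibrium, T × 2.4 × 0.8 = 3473, so T = 3473 / 1.92 = 1810 N.

T ≈ 1810 N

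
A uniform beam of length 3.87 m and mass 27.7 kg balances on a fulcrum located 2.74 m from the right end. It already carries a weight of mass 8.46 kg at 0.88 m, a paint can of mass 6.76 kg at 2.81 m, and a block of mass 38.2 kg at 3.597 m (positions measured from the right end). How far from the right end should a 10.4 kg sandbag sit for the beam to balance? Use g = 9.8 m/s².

Taking torques about the fulcrum (at 2.74 m from the right end):
Beam weight: 27.7 × 9.8 = 271.5 N down at 1.935 m → arm 0.805 m, τ = 271.5 × 0.805 = 218.6 N·m clockwise.
Weight: 8.46 × 9.8 = 82.91 N down at 0.88 m → arm 1.86 m, τ = 82.91 × 1.86 = 154.2 N·m clockwise.
Paint can: 6.76 × 9.8 = 66.25 N down at 2.81 m → arm 0.07 m, τ = 66.25 × 0.07 = 4.638 N·m counterclockwise.
Block: 38.2 × 9.8 = 374.4 N down at 3.597 m → arm 0.857 m, τ = 374.4 × 0.857 = 320.9 N·m counterclockwise.
Net moment of existing loads = 47.26 N·m clockwise.
The sandbag weighs 10.4 × 9.8 = 101.9 N and must supply an equal counterclockwise moment, so its lever arm about the fulcrum is 47.26 / 101.9 = 0.464 m.
That puts it at 2.74 + 0.464 = 3.2 m from the right end.

x ≈ 3.2 m from the right end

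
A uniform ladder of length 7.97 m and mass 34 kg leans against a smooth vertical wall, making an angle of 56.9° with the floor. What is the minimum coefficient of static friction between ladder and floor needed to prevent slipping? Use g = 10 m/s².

About the foot of the ladder:
Ladder weight 34×10 = 340 N acts at 3.985 m along the ladder; its horizontal arm is 3.985·cos56.9° = 2.176 m → τ = 739.8 N·m clockwise.
Wall normal N acts horizontally at the top; its moment arm is the height L sinθ = 7.97·sin56.9° = 6.677 m, counterclockwise.
For rotational equilibrium, N × 6.677 = 739.8, so N = 110.8 N.
ΣFx = 0 ⇒ f = N_wall = 110.8 N. ΣFy = 0 ⇒ N_floor = 340 N.
μ_min = f / N_floor = 110.8 / 340 = 0.326.

μ_min ≈ 0.326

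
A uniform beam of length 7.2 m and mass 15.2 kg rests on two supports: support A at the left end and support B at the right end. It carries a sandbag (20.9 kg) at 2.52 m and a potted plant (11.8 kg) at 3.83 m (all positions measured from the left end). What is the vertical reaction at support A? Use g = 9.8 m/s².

Choose support B as the axis so its reaction then has zero moment arm.
Beam weight: 15.2 × 9.8 = 149 N down at 3.6 m → arm 3.6 m, τ = 149 × 3.6 = 536.4 N·m counterclockwise.
Sandbag: 20.9 × 9.8 = 204.8 N down at 2.52 m → arm 4.68 m, τ = 204.8 × 4.68 = 958.5 N·m counterclockwise.
Potted plant: 11.8 × 9.8 = 115.6 N down at 3.83 m → arm 3.37 m, τ = 115.6 × 3.37 = 389.6 N·m counterclockwise.
Net load moment about support B = 1884 N·m counterclockwise.
Reaction R at support A is upward at 0 m, arm 7.2 m → moment R × 7.2 clockwise.
Balancing moments: R × 7.2 = 1884, giving R = 262 N.

R_A ≈ 262 N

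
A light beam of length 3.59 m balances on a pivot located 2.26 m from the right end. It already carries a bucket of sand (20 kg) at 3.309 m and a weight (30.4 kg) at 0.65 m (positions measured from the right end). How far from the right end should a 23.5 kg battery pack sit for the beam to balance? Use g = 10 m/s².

x ≈ 3.45 m from the right end

About the pivot (at 2.26 m from the right end):
Bucket of sand: 20 × 10 = 200 N down at 3.309 m → arm 1.049 m, τ = 200 × 1.049 = 209.8 N·m counterclockwise.
Weight: 30.4 × 10 = 304 N down at 0.65 m → arm 1.61 m, τ = 304 × 1.61 = 489.4 N·m clockwise.
Net moment of existing loads = 279.6 N·m clockwise.
The battery pack weighs 23.5 × 10 = 235 N and must supply an equal counterclockwise moment, so its lever arm about the pivot is 279.6 / 235 = 1.19 m.
That puts it at 2.26 + 1.19 = 3.45 m from the right end.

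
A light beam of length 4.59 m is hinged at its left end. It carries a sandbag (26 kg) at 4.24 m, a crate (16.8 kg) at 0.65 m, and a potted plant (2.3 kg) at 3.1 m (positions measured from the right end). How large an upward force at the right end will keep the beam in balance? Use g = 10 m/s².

Sum moments about the left end (the unknown pivot reaction has zero arm there).
Sandbag: 26 × 10 = 260 N down at 4.24 m → arm 0.35 m, τ = 260 × 0.35 = 91 N·m clockwise.
Crate: 16.8 × 10 = 168 N down at 0.65 m → arm 3.94 m, τ = 168 × 3.94 = 661.9 N·m clockwise.
Potted plant: 2.3 × 10 = 23 N down at 3.1 m → arm 1.49 m, τ = 23 × 1.49 = 34.27 N·m clockwise.
Net moment of the loads = 787.2 N·m clockwise.
The upward force F acts at the right end, arm 4.59 m, giving F × 4.59 counterclockwise.
Balancing moments: F × 4.59 = 787.2, giving F = 787.2 / 4.59 = 172 N.

F ≈ 172 N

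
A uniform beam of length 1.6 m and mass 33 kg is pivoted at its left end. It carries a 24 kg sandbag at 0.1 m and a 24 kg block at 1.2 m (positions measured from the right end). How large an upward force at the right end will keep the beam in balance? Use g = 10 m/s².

F ≈ 450 N

About the left end:
Beam weight: 33 × 10 = 330 N down at 0.8 m → arm 0.8 m, τ = 330 × 0.8 = 264 N·m clockwise.
Sandbag: 24 × 10 = 240 N down at 0.1 m → arm 1.5 m, τ = 240 × 1.5 = 360 N·m clockwise.
Block: 24 × 10 = 240 N down at 1.2 m → arm 0.4 m, τ = 240 × 0.4 = 96 N·m clockwise.
Net moment of the loads = 720 N·m clockwise.
The upward force F acts at the right end, arm 1.6 m, giving F × 1.6 counterclockwise.
For rotational equilibrium, F × 1.6 = 720, so F = 720 / 1.6 = 450 N.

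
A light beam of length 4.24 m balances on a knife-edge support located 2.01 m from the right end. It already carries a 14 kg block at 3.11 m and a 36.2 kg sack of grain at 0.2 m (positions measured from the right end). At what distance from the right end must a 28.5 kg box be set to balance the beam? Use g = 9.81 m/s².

x ≈ 3.77 m from the right end

Take moments about the knife-edge support (at 2.01 m from the right end).
Block: 14 × 9.81 = 137.3 N down at 3.11 m → arm 1.1 m, τ = 137.3 × 1.1 = 151 N·m counterclockwise.
Sack of grain: 36.2 × 9.81 = 355.1 N down at 0.2 m → arm 1.81 m, τ = 355.1 × 1.81 = 642.7 N·m clockwise.
Net moment of existing loads = 491.7 N·m clockwise.
The box weighs 28.5 × 9.81 = 279.6 N and must supply an equal counterclockwise moment, so its lever arm about the knife-edge support is 491.7 / 279.6 = 1.76 m.
That puts it at 2.01 + 1.76 = 3.77 m from the right end.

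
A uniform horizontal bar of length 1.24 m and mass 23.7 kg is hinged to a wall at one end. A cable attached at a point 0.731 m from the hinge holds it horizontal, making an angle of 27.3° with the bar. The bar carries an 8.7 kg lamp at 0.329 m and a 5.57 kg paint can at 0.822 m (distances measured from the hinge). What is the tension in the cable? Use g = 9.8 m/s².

T ≈ 647 N

About the hinge:
Beam weight: 23.7 × 9.8 = 232.3 N down at 0.62 m → arm 0.62 m, τ = 232.3 × 0.62 = 144 N·m clockwise.
Lamp: 8.7 × 9.8 = 85.26 N down at 0.329 m → arm 0.329 m, τ = 85.26 × 0.329 = 28.05 N·m clockwise.
Paint can: 5.57 × 9.8 = 54.59 N down at 0.822 m → arm 0.822 m, τ = 54.59 × 0.822 = 44.87 N·m clockwise.
Total clockwise load moment = 216.9 N·m.
The cable tension T acts at 0.731 m; only its component perpendicular to the bar, T sinθ, produces torque. sin 27.3° = 0.4586.
Setting net torque to zero: T × 0.731 × 0.4586 = 216.9 → T = 216.9 / 0.3352 = 647 N.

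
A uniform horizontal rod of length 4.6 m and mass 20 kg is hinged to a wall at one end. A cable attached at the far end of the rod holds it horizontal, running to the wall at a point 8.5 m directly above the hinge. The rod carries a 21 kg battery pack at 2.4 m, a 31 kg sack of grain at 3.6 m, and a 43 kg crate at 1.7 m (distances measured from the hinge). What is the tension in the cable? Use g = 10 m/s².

T ≈ 695 N

Take moments about the hinge.
Beam weight: 20 × 10 = 200 N down at 2.3 m → arm 2.3 m, τ = 200 × 2.3 = 460 N·m clockwise.
Battery pack: 21 × 10 = 210 N down at 2.4 m → arm 2.4 m, τ = 210 × 2.4 = 504 N·m clockwise.
Sack of grain: 31 × 10 = 310 N down at 3.6 m → arm 3.6 m, τ = 310 × 3.6 = 1116 N·m clockwise.
Crate: 43 × 10 = 430 N down at 1.7 m → arm 1.7 m, τ = 430 × 1.7 = 731 N·m clockwise.
Total clockwise load moment = 2811 N·m.
The cable tension T acts at 4.6 m; only its component perpendicular to the rod, T sinθ, produces torque. sinθ = h/√(h²+d²) = 8.5/√(8.5²+4.6²) = 0.8795.
For rotational equilibrium, T × 4.6 × 0.8795 = 2811, so T = 2811 / 4.046 = 695 N.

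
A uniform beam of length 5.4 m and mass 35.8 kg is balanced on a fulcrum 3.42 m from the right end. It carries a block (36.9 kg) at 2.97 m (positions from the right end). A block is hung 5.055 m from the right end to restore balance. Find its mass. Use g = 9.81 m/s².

Choose the fulcrum (at 3.42 m from the right end) as the axis so the support reaction has zero arm there.
Beam weight: 35.8 × 9.81 = 351.2 N down at 2.7 m → arm 0.72 m, τ = 351.2 × 0.72 = 252.9 N·m clockwise.
Block: 36.9 × 9.81 = 362 N down at 2.97 m → arm 0.45 m, τ = 362 × 0.45 = 162.9 N·m clockwise.
Net moment of known loads = 415.8 N·m clockwise.
An unknown mass m at 5.055 m has arm 1.635 m; its moment is m·g·1.635 counterclockwise.
Setting net torque to zero: m × 9.81 × 1.635 = 415.8 → m = 415.8 / (9.81 × 1.635) = 25.9 kg.

m ≈ 25.9 kg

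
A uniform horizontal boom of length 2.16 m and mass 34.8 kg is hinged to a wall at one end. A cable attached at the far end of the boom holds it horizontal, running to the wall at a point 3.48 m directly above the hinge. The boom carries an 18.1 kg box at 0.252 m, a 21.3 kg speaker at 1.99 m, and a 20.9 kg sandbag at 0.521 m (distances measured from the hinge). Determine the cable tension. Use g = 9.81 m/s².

Choose the hinge as the axis so the unknown hinge reaction has zero arm there.
Beam weight: 34.8 × 9.81 = 341.4 N down at 1.08 m → arm 1.08 m, τ = 341.4 × 1.08 = 368.7 N·m clockwise.
Box: 18.1 × 9.81 = 177.6 N down at 0.252 m → arm 0.252 m, τ = 177.6 × 0.252 = 44.76 N·m clockwise.
Speaker: 21.3 × 9.81 = 209 N down at 1.99 m → arm 1.99 m, τ = 209 × 1.99 = 415.9 N·m clockwise.
Sandbag: 20.9 × 9.81 = 205 N down at 0.521 m → arm 0.521 m, τ = 205 × 0.521 = 106.8 N·m clockwise.
Total clockwise load moment = 936.2 N·m.
The cable tension T acts at 2.16 m; only its component perpendicular to the boom, T sinθ, produces torque. sinθ = h/√(h²+d²) = 3.48/√(3.48²+2.16²) = 0.8496.
For rotational equilibrium, T × 2.16 × 0.8496 = 936.2, so T = 936.2 / 1.835 = 510 N.

T ≈ 510 N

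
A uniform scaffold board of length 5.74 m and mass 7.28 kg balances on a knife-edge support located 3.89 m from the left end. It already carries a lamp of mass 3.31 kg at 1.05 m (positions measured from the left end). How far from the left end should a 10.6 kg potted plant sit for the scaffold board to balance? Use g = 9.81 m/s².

Take moments about the knife-edge support (at 3.89 m from the left end).
Beam weight: 7.28 × 9.81 = 71.42 N down at 2.87 m → arm 1.02 m, τ = 71.42 × 1.02 = 72.85 N·m counterclockwise.
Lamp: 3.31 × 9.81 = 32.47 N down at 1.05 m → arm 2.84 m, τ = 32.47 × 2.84 = 92.21 N·m counterclockwise.
Net moment of existing loads = 165.1 N·m counterclockwise.
The potted plant weighs 10.6 × 9.81 = 104 N and must supply an equal clockwise moment, so its lever arm about the knife-edge support is 165.1 / 104 = 1.59 m.
That puts it at 3.89 + 1.59 = 5.48 m from the left end.

x ≈ 5.48 m from the left end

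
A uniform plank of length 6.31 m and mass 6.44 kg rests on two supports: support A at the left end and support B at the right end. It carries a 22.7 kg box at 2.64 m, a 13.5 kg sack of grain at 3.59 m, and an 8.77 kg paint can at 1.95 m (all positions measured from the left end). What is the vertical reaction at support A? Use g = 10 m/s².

R_A ≈ 283 N

Choose support B as the axis so its reaction then has zero moment arm.
Beam weight: 6.44 × 10 = 64.4 N down at 3.155 m → arm 3.155 m, τ = 64.4 × 3.155 = 203.2 N·m counterclockwise.
Box: 22.7 × 10 = 227 N down at 2.64 m → arm 3.67 m, τ = 227 × 3.67 = 833.1 N·m counterclockwise.
Sack of grain: 13.5 × 10 = 135 N down at 3.59 m → arm 2.72 m, τ = 135 × 2.72 = 367.2 N·m counterclockwise.
Paint can: 8.77 × 10 = 87.7 N down at 1.95 m → arm 4.36 m, τ = 87.7 × 4.36 = 382.4 N·m counterclockwise.
Net load moment about support B = 1786 N·m counterclockwise.
Reaction R at support A is upward at 0 m, arm 6.31 m → moment R × 6.31 clockwise.
Στ = 0 ⇒ R × 6.31 = 1786 ⇒ R = 283 N.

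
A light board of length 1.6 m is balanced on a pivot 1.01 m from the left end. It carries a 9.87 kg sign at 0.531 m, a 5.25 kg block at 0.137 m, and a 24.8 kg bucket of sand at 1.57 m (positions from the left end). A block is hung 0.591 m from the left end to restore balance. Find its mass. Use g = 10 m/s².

Take moments about the pivot (at 1.01 m from the left end).
Sign: 9.87 × 10 = 98.7 N down at 0.531 m → arm 0.479 m, τ = 98.7 × 0.479 = 47.28 N·m counterclockwise.
Block: 5.25 × 10 = 52.5 N down at 0.137 m → arm 0.873 m, τ = 52.5 × 0.873 = 45.83 N·m counterclockwise.
Bucket of sand: 24.8 × 10 = 248 N down at 1.57 m → arm 0.56 m, τ = 248 × 0.56 = 138.9 N·m clockwise.
Net moment of known loads = 45.79 N·m clockwise.
An unknown mass m at 0.591 m has arm 0.419 m; its moment is m·g·0.419 counterclockwise.
For rotational equilibrium, m × 10 × 0.419 = 45.79, so m = 45.79 / (10 × 0.419) = 10.9 kg.

m ≈ 10.9 kg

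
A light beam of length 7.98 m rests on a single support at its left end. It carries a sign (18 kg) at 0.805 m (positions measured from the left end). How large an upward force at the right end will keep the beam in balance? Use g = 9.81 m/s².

F ≈ 17.8 N

Take moments about the left end.
Sign: 18 × 9.81 = 176.6 N down at 0.805 m → arm 0.805 m, τ = 176.6 × 0.805 = 142.2 N·m clockwise.
Net moment of the loads = 142.2 N·m clockwise.
The upward force F acts at the right end, arm 7.98 m, giving F × 7.98 counterclockwise.
Στ = 0 ⇒ F × 7.98 = 142.2 ⇒ F = 142.2 / 7.98 = 17.8 N.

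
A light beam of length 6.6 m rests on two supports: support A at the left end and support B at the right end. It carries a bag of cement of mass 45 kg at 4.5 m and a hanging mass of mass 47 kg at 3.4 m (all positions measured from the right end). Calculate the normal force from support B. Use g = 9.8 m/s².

Choose support A as the axis so its reaction then has zero moment arm.
Bag of cement: 45 × 9.8 = 441 N down at 4.5 m → arm 2.1 m, τ = 441 × 2.1 = 926.1 N·m clockwise.
Hanging mass: 47 × 9.8 = 460.6 N down at 3.4 m → arm 3.2 m, τ = 460.6 × 3.2 = 1474 N·m clockwise.
Net load moment about support A = 2400 N·m clockwise.
Reaction R at support B is upward at 0 m, arm 6.6 m → moment R × 6.6 counterclockwise.
Στ = 0 ⇒ R × 6.6 = 2400 ⇒ R = 364 N.

R_B ≈ 364 N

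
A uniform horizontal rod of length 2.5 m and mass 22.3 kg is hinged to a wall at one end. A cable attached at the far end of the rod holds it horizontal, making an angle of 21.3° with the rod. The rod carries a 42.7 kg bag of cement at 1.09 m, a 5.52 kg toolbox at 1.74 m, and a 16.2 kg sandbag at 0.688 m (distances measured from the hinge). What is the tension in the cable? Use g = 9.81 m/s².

T ≈ 1030 N

Choose the hinge as the axis so the unknown hinge reaction has zero arm there.
Beam weight: 22.3 × 9.81 = 218.8 N down at 1.25 m → arm 1.25 m, τ = 218.8 × 1.25 = 273.5 N·m clockwise.
Bag of cement: 42.7 × 9.81 = 418.9 N down at 1.09 m → arm 1.09 m, τ = 418.9 × 1.09 = 456.6 N·m clockwise.
Toolbox: 5.52 × 9.81 = 54.15 N down at 1.74 m → arm 1.74 m, τ = 54.15 × 1.74 = 94.22 N·m clockwise.
Sandbag: 16.2 × 9.81 = 158.9 N down at 0.688 m → arm 0.688 m, τ = 158.9 × 0.688 = 109.3 N·m clockwise.
Total clockwise load moment = 933.6 N·m.
The cable tension T acts at 2.5 m; only its component perpendicular to the rod, T sinθ, produces torque. sin 21.3° = 0.3633.
Setting net torque to zero: T × 2.5 × 0.3633 = 933.6 → T = 933.6 / 0.9083 = 1030 N.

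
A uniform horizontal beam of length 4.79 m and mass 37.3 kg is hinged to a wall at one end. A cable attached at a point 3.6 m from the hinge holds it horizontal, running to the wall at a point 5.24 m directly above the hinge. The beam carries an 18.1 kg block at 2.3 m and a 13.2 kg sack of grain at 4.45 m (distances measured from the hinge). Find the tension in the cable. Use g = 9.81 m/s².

T ≈ 627 N

About the hinge:
Beam weight: 37.3 × 9.81 = 365.9 N down at 2.395 m → arm 2.395 m, τ = 365.9 × 2.395 = 876.3 N·m clockwise.
Block: 18.1 × 9.81 = 177.6 N down at 2.3 m → arm 2.3 m, τ = 177.6 × 2.3 = 408.5 N·m clockwise.
Sack of grain: 13.2 × 9.81 = 129.5 N down at 4.45 m → arm 4.45 m, τ = 129.5 × 4.45 = 576.3 N·m clockwise.
Total clockwise load moment = 1861 N·m.
The cable tension T acts at 3.6 m; only its component perpendicular to the beam, T sinθ, produces torque. sinθ = h/√(h²+d²) = 5.24/√(5.24²+3.6²) = 0.8242.
Στ = 0 ⇒ T × 3.6 × 0.8242 = 1861 ⇒ T = 1861 / 2.967 = 627 N.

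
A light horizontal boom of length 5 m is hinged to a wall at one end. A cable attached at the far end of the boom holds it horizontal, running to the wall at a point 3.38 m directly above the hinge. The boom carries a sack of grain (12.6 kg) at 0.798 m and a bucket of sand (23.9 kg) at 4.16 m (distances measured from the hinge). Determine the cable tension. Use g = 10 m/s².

T ≈ 391 N

About the hinge:
Sack of grain: 12.6 × 10 = 126 N down at 0.798 m → arm 0.798 m, τ = 126 × 0.798 = 100.5 N·m clockwise.
Bucket of sand: 23.9 × 10 = 239 N down at 4.16 m → arm 4.16 m, τ = 239 × 4.16 = 994.2 N·m clockwise.
Total clockwise load moment = 1095 N·m.
The cable tension T acts at 5 m; only its component perpendicular to the boom, T sinθ, produces torque. sinθ = h/√(h²+d²) = 3.38/√(3.38²+5²) = 0.56.
Setting net torque to zero: T × 5 × 0.56 = 1095 → T = 1095 / 2.8 = 391 N.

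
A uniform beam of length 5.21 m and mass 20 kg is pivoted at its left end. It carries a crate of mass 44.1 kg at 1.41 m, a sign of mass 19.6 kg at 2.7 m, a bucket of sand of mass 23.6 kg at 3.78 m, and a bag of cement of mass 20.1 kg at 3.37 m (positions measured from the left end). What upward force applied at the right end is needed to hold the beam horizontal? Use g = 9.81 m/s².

Choose the left end as the axis so the unknown pivot reaction has zero arm there.
Beam weight: 20 × 9.81 = 196.2 N down at 2.605 m → arm 2.605 m, τ = 196.2 × 2.605 = 511.1 N·m clockwise.
Crate: 44.1 × 9.81 = 432.6 N down at 1.41 m → arm 1.41 m, τ = 432.6 × 1.41 = 610 N·m clockwise.
Sign: 19.6 × 9.81 = 192.3 N down at 2.7 m → arm 2.7 m, τ = 192.3 × 2.7 = 519.2 N·m clockwise.
Bucket of sand: 23.6 × 9.81 = 231.5 N down at 3.78 m → arm 3.78 m, τ = 231.5 × 3.78 = 875.1 N·m clockwise.
Bag of cement: 20.1 × 9.81 = 197.2 N down at 3.37 m → arm 3.37 m, τ = 197.2 × 3.37 = 664.6 N·m clockwise.
Net moment of the loads = 3180 N·m clockwise.
The upward force F acts at the right end, arm 5.21 m, giving F × 5.21 counterclockwise.
For rotational equilibrium, F × 5.21 = 3180, so F = 3180 / 5.21 = 610 N.

F ≈ 610 N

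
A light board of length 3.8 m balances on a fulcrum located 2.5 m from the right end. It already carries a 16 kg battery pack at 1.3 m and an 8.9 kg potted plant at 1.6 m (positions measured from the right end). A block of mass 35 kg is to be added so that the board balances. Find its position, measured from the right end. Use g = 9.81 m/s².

x ≈ 3.28 m from the right end

Choose the fulcrum (at 2.5 m from the right end) as the axis so the support reaction has zero arm there.
Battery pack: 16 × 9.81 = 157 N down at 1.3 m → arm 1.2 m, τ = 157 × 1.2 = 188.4 N·m clockwise.
Potted plant: 8.9 × 9.81 = 87.31 N down at 1.6 m → arm 0.9 m, τ = 87.31 × 0.9 = 78.58 N·m clockwise.
Net moment of existing loads = 267 N·m clockwise.
The block weighs 35 × 9.81 = 343.4 N and must supply an equal counterclockwise moment, so its lever arm about the fulcrum is 267 / 343.4 = 0.778 m.
That puts it at 2.5 + 0.778 = 3.28 m from the right end.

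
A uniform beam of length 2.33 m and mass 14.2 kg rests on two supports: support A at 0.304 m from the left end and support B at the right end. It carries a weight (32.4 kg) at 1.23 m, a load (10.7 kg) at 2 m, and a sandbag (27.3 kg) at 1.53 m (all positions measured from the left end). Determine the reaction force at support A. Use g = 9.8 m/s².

R_A ≈ 375 N

Sum moments about support B (its reaction then has zero moment arm).
Beam weight: 14.2 × 9.8 = 139.2 N down at 1.165 m → arm 1.165 m, τ = 139.2 × 1.165 = 162.2 N·m counterclockwise.
Weight: 32.4 × 9.8 = 317.5 N down at 1.23 m → arm 1.1 m, τ = 317.5 × 1.1 = 349.2 N·m counterclockwise.
Load: 10.7 × 9.8 = 104.9 N down at 2 m → arm 0.33 m, τ = 104.9 × 0.33 = 34.62 N·m counterclockwise.
Sandbag: 27.3 × 9.8 = 267.5 N down at 1.53 m → arm 0.8 m, τ = 267.5 × 0.8 = 214 N·m counterclockwise.
Net load moment about support B = 760 N·m counterclockwise.
Reaction R at support A is upward at 0.304 m, arm 2.026 m → moment R × 2.026 clockwise.
For rotational equilibrium, R × 2.026 = 760, so R = 375 N.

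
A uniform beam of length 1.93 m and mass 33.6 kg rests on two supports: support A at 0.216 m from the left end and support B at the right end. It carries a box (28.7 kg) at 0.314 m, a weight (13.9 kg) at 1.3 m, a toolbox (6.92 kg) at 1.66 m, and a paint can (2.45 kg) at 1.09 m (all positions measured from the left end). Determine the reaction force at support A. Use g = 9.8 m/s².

R_A ≈ 523 N

Sum moments about support B (its reaction then has zero moment arm).
Beam weight: 33.6 × 9.8 = 329.3 N down at 0.965 m → arm 0.965 m, τ = 329.3 × 0.965 = 317.8 N·m counterclockwise.
Box: 28.7 × 9.8 = 281.3 N down at 0.314 m → arm 1.616 m, τ = 281.3 × 1.616 = 454.6 N·m counterclockwise.
Weight: 13.9 × 9.8 = 136.2 N down at 1.3 m → arm 0.63 m, τ = 136.2 × 0.63 = 85.81 N·m counterclockwise.
Toolbox: 6.92 × 9.8 = 67.82 N down at 1.66 m → arm 0.27 m, τ = 67.82 × 0.27 = 18.31 N·m counterclockwise.
Paint can: 2.45 × 9.8 = 24.01 N down at 1.09 m → arm 0.84 m, τ = 24.01 × 0.84 = 20.17 N·m counterclockwise.
Net load moment about support B = 896.7 N·m counterclockwise.
Reaction R at support A is upward at 0.216 m, arm 1.714 m → moment R × 1.714 clockwise.
For rotational equilibrium, R × 1.714 = 896.7, so R = 523 N.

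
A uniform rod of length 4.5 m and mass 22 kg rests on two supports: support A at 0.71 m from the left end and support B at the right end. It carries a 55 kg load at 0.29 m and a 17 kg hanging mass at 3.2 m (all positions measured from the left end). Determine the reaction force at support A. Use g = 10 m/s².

R_A ≈ 800 N

Choose support B as the axis so its reaction then has zero moment arm.
Beam weight: 22 × 10 = 220 N down at 2.25 m → arm 2.25 m, τ = 220 × 2.25 = 495 N·m counterclockwise.
Load: 55 × 10 = 550 N down at 0.29 m → arm 4.21 m, τ = 550 × 4.21 = 2316 N·m counterclockwise.
Hanging mass: 17 × 10 = 170 N down at 3.2 m → arm 1.3 m, τ = 170 × 1.3 = 221 N·m counterclockwise.
Net load moment about support B = 3032 N·m counterclockwise.
Reaction R at support A is upward at 0.71 m, arm 3.79 m → moment R × 3.79 clockwise.
For rotational equilibrium, R × 3.79 = 3032, so R = 800 N.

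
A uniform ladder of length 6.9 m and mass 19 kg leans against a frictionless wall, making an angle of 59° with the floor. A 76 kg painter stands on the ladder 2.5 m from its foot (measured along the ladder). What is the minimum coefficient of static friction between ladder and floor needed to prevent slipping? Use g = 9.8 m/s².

μ_min ≈ 0.234

Sum moments about the foot of the ladder (the floor normal and friction both act there and drop out).
Ladder weight 19×9.8 = 186.2 N acts at 3.45 m along the ladder; its horizontal arm is 3.45·cos59° = 1.777 m → τ = 330.9 N·m clockwise.
Painter: 76×9.8 = 744.8 N at 2.5 m → arm 1.288 m → τ = 959.3 N·m clockwise.
Wall normal N acts horizontally at the top; its moment arm is the height L sinθ = 6.9·sin59° = 5.914 m, counterclockwise.
Balancing moments: N × 5.914 = 1290, giving N = 218.1 N.
ΣFx = 0 ⇒ f = N_wall = 218.1 N. ΣFy = 0 ⇒ N_floor = 931 N.
μ_min = f / N_floor = 218.1 / 931 = 0.234.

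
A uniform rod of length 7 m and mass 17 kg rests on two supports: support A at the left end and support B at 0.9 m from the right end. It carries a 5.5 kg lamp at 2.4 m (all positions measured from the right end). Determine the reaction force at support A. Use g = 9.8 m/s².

Taking torques about support B:
Beam weight: 17 × 9.8 = 166.6 N down at 3.5 m → arm 2.6 m, τ = 166.6 × 2.6 = 433.2 N·m counterclockwise.
Lamp: 5.5 × 9.8 = 53.9 N down at 2.4 m → arm 1.5 m, τ = 53.9 × 1.5 = 80.85 N·m counterclockwise.
Net load moment about support B = 514 N·m counterclockwise.
Reaction R at support A is upward at 7 m, arm 6.1 m → moment R × 6.1 clockwise.
For rotational equilibrium, R × 6.1 = 514, so R = 84.3 N.

R_A ≈ 84.3 N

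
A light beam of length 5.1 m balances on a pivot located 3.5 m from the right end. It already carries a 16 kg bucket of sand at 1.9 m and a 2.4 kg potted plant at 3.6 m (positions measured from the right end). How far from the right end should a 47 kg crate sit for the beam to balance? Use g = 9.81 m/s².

x ≈ 4.04 m from the right end

About the pivot (at 3.5 m from the right end):
Bucket of sand: 16 × 9.81 = 157 N down at 1.9 m → arm 1.6 m, τ = 157 × 1.6 = 251.2 N·m clockwise.
Potted plant: 2.4 × 9.81 = 23.54 N down at 3.6 m → arm 0.1 m, τ = 23.54 × 0.1 = 2.354 N·m counterclockwise.
Net moment of existing loads = 248.8 N·m clockwise.
The crate weighs 47 × 9.81 = 461.1 N and must supply an equal counterclockwise moment, so its lever arm about the pivot is 248.8 / 461.1 = 0.54 m.
That puts it at 3.5 + 0.54 = 4.04 m from the right end.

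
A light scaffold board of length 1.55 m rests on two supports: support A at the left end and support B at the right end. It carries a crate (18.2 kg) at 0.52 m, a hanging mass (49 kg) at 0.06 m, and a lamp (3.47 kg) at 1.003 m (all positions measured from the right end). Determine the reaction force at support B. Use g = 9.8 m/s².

About support A:
Crate: 18.2 × 9.8 = 178.4 N down at 0.52 m → arm 1.03 m, τ = 178.4 × 1.03 = 183.8 N·m clockwise.
Hanging mass: 49 × 9.8 = 480.2 N down at 0.06 m → arm 1.49 m, τ = 480.2 × 1.49 = 715.5 N·m clockwise.
Lamp: 3.47 × 9.8 = 34.01 N down at 1.003 m → arm 0.547 m, τ = 34.01 × 0.547 = 18.6 N·m clockwise.
Net load moment about support A = 917.9 N·m clockwise.
Reaction R at support B is upward at 0 m, arm 1.55 m → moment R × 1.55 counterclockwise.
Στ = 0 ⇒ R × 1.55 = 917.9 ⇒ R = 592 N.

R_B ≈ 592 N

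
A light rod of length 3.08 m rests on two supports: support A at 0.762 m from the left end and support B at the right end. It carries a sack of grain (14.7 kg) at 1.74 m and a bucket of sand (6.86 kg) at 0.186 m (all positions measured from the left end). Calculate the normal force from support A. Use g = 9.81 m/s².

Sum moments about support B (its reaction then has zero moment arm).
Sack of grain: 14.7 × 9.81 = 144.2 N down at 1.74 m → arm 1.34 m, τ = 144.2 × 1.34 = 193.2 N·m counterclockwise.
Bucket of sand: 6.86 × 9.81 = 67.3 N down at 0.186 m → arm 2.894 m, τ = 67.3 × 2.894 = 194.8 N·m counterclockwise.
Net load moment about support B = 388 N·m counterclockwise.
Reaction R at support A is upward at 0.762 m, arm 2.318 m → moment R × 2.318 clockwise.
For rotational equilibrium, R × 2.318 = 388, so R = 167 N.

R_A ≈ 167 N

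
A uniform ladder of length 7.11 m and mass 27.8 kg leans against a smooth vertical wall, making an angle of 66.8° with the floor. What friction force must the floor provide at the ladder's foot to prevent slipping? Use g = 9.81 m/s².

Taking torques about the foot of the ladder:
Ladder weight 27.8×9.81 = 272.7 N acts at 3.555 m along the ladder; its horizontal arm is 3.555·cos66.8° = 1.4 m → τ = 381.8 N·m clockwise.
Wall normal N acts horizontally at the top; its moment arm is the height L sinθ = 7.11·sin66.8° = 6.535 m, counterclockwise.
Στ = 0 ⇒ N × 6.535 = 381.8 ⇒ N = 58.4 N.
ΣFx = 0: friction at the foot balances the wall's push, so f = N_wall = 58.4 N.

f ≈ 58.4 N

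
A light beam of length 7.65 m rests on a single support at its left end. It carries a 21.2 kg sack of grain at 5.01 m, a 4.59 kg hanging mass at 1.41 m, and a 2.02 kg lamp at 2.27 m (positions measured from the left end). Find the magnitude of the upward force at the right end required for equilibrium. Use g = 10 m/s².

F ≈ 153 N

Taking torques about the left end:
Sack of grain: 21.2 × 10 = 212 N down at 5.01 m → arm 5.01 m, τ = 212 × 5.01 = 1062 N·m clockwise.
Hanging mass: 4.59 × 10 = 45.9 N down at 1.41 m → arm 1.41 m, τ = 45.9 × 1.41 = 64.72 N·m clockwise.
Lamp: 2.02 × 10 = 20.2 N down at 2.27 m → arm 2.27 m, τ = 20.2 × 2.27 = 45.85 N·m clockwise.
Net moment of the loads = 1173 N·m clockwise.
The upward force F acts at the right end, arm 7.65 m, giving F × 7.65 counterclockwise.
Balancing moments: F × 7.65 = 1173, giving F = 1173 / 7.65 = 153 N.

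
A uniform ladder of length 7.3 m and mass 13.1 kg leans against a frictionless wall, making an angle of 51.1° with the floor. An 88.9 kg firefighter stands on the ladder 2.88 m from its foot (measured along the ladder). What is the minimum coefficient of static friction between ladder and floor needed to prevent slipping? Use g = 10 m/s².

Choose the foot of the ladder as the axis so the floor normal and friction both act there and drop out.
Ladder weight 13.1×10 = 131 N acts at 3.65 m along the ladder; its horizontal arm is 3.65·cos51.1° = 2.292 m → τ = 300.3 N·m clockwise.
Firefighter: 88.9×10 = 889 N at 2.88 m → arm 1.809 m → τ = 1608 N·m clockwise.
Wall normal N acts horizontally at the top; its moment arm is the height L sinθ = 7.3·sin51.1° = 5.681 m, counterclockwise.
Setting net torque to zero: N × 5.681 = 1908 → N = 335.9 N.
ΣFx = 0 ⇒ f = N_wall = 335.9 N. ΣFy = 0 ⇒ N_floor = 1020 N.
μ_min = f / N_floor = 335.9 / 1020 = 0.329.

μ_min ≈ 0.329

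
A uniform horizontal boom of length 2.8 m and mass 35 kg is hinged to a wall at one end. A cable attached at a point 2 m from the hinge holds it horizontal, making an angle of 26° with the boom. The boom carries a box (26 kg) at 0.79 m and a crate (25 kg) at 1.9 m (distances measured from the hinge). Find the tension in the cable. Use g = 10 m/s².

Take moments about the hinge.
Beam weight: 35 × 10 = 350 N down at 1.4 m → arm 1.4 m, τ = 350 × 1.4 = 490 N·m clockwise.
Box: 26 × 10 = 260 N down at 0.79 m → arm 0.79 m, τ = 260 × 0.79 = 205.4 N·m clockwise.
Crate: 25 × 10 = 250 N down at 1.9 m → arm 1.9 m, τ = 250 × 1.9 = 475 N·m clockwise.
Total clockwise load moment = 1170 N·m.
The cable tension T acts at 2 m; only its component perpendicular to the boom, T sinθ, produces torque. sin 26° = 0.4384.
Setting net torque to zero: T × 2 × 0.4384 = 1170 → T = 1170 / 0.8768 = 1330 N.

T ≈ 1330 N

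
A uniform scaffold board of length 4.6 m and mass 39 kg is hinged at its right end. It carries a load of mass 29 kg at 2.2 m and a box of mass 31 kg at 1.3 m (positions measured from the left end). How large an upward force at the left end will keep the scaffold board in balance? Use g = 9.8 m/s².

F ≈ 557 N

About the right end:
Beam weight: 39 × 9.8 = 382.2 N down at 2.3 m → arm 2.3 m, τ = 382.2 × 2.3 = 879.1 N·m counterclockwise.
Load: 29 × 9.8 = 284.2 N down at 2.2 m → arm 2.4 m, τ = 284.2 × 2.4 = 682.1 N·m counterclockwise.
Box: 31 × 9.8 = 303.8 N down at 1.3 m → arm 3.3 m, τ = 303.8 × 3.3 = 1003 N·m counterclockwise.
Net moment of the loads = 2564 N·m counterclockwise.
The upward force F acts at the left end, arm 4.6 m, giving F × 4.6 clockwise.
For rotational equilibrium, F × 4.6 = 2564, so F = 2564 / 4.6 = 557 N.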